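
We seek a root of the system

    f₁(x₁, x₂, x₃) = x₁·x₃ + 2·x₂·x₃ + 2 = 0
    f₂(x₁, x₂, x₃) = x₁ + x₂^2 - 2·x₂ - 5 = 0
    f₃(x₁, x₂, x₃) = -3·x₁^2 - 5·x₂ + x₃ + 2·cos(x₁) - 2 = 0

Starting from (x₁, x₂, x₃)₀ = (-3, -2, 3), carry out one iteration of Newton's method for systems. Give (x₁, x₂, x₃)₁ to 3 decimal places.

(-1.852, -1.809, 0.942)

At (-3, -2, 3): F = (-19.000, 0.000, -17.97998).
Jacobian J = [[x₃, 2·x₃, x₁ + 2·x₂], [1, 2·x₂ - 2, 0], [-6·x₁ - 2·sin(x₁), -5, 1]].
At the point, J = [[3.000, 6.000, -7.000], [1.000, -6.000, 0.000], [18.28224, -5.000, 1.000]] (det J = -756.85408).
Solving J·Δ = −F gives Δ = (1.148, 0.191, -2.058).
Then the next iterate is (x₁, x₂, x₃)₁ = (-1.852, -1.809, 0.942).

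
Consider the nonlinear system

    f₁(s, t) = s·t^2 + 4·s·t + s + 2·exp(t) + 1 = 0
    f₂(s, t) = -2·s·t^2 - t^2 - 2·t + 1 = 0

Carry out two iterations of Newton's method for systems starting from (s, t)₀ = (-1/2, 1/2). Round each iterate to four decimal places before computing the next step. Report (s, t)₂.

(-0.4744, 1.6132)

At (-1/2, 1/2): F = (2.672443, 0.0000).
Jacobian J = [[t^2 + 4·t + 1, 2·s·t + 4·s + 2·exp(t)], [-2·t^2, -4·s·t - 2·t - 2]].
At the point, J = [[3.2500, 0.797443], [-0.5000, -2.0000]] (det J = -6.101279).
Solving J·Δ = −F gives Δ = (-0.8760, 0.2190).
Then the next iterate is (s, t)₁ = (-1.3760, 0.7190).
Round to (-1.3760, 0.7190) and repeat: F = (-0.939955, 0.467716), J = [[4.392961, -3.377928], [-1.033922, 0.519376]].
Δ = (0.9016, 0.8942), so (s, t)₂ = (-0.4744, 1.6132).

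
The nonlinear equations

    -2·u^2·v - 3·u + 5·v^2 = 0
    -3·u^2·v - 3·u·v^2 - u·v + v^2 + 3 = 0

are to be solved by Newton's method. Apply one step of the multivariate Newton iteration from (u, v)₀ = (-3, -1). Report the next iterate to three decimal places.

(0.720, -1.850)

At (-3, -1): F = (32.000, 37.000).
Jacobian J = [[-4·u·v - 3, -2·u^2 + 10·v], [-6·u·v - 3·v^2 - v, -3·u^2 - 6·u·v - u + 2·v]].
At the point, J = [[-15.000, -28.000], [-20.000, -44.000]] (det J = 100.000).
Solving J·Δ = −F gives Δ = (3.720, -0.850).
Then the next iterate is (u, v)₁ = (0.720, -1.850).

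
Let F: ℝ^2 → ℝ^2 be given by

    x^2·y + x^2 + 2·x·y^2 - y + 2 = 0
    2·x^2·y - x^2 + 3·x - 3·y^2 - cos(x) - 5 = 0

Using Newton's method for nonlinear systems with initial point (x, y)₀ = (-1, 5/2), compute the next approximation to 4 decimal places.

(-1.8421, 1.0868)

At (-1, 5/2): F = (-9.5000, -23.290302).
Jacobian J = [[2·x·y + 2·x + 2·y^2, x^2 + 4·x·y - 1], [4·x·y - 2·x + sin(x) + 3, 2·x^2 - 6·y]].
At the point, J = [[5.5000, -10.0000], [-5.841471, -13.0000]] (det J = -129.914710).
Solving J·Δ = −F gives Δ = (-0.8421, -1.4132).
Then the next iterate is (x, y)₁ = (-1.8421, 1.0868).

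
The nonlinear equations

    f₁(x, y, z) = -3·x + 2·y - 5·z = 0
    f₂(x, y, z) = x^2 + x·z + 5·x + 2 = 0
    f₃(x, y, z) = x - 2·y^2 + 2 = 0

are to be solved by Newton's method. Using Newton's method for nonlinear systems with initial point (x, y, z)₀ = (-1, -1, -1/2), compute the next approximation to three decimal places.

(-0.281, -0.930, -0.203)

At (-1, -1, -1/2): F = (3.500, -1.500, -1.000).
Jacobian J = [[-3, 2, -5], [2·x + z + 5, 0, x], [1, -4·y, 0]].
At the point, J = [[-3.000, 2.000, -5.000], [2.500, 0.000, -1.000], [1.000, 4.000, 0.000]] (det J = -64.000).
Solving J·Δ = −F gives Δ = (0.719, 0.070, 0.297).
Then the next iterate is (x, y, z)₁ = (-0.281, -0.930, -0.203).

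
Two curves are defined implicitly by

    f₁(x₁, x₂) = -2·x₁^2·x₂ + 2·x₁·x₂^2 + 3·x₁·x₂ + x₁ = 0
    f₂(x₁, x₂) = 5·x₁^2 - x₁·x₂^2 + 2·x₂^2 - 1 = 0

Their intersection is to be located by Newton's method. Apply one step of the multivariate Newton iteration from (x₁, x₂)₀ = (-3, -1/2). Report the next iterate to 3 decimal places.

At (-3, -1/2): F = (9.000, 45.250).
Jacobian J = [[-4·x₁·x₂ + 2·x₂^2 + 3·x₂ + 1, -2·x₁^2 + 4·x₁·x₂ + 3·x₁], [10·x₁ - x₂^2, -2·x₁·x₂ + 4·x₂]].
At the point, J = [[-6.000, -21.000], [-30.250, -5.000]] (det J = -605.250).
Solving J·Δ = −F gives Δ = (1.496, 0.001).
Then the next iterate is (x₁, x₂)₁ = (-1.504, -0.499).

(-1.504, -0.499)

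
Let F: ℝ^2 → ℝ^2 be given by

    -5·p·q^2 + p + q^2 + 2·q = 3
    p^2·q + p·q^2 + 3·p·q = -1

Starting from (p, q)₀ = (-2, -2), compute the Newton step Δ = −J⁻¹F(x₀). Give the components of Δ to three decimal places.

(-0.609, 1.109)

At (-2, -2): F = (35.000, -3.000).
Jacobian J = [[-5·q^2 + 1, -10·p·q + 2·q + 2], [2·p·q + q^2 + 3·q, p^2 + 2·p·q + 3·p]].
At the point, J = [[-19.000, -42.000], [6.000, 6.000]] (det J = 138.000).
Solving J·Δ = −F gives Δ = (-0.609, 1.109).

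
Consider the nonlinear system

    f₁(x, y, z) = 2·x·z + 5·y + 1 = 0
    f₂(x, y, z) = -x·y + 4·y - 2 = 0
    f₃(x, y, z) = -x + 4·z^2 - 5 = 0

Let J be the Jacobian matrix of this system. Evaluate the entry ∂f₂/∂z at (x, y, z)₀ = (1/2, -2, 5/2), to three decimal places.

0.000

∂f₂/∂z = 0.
At (1/2, -2, 5/2) this is 0.000.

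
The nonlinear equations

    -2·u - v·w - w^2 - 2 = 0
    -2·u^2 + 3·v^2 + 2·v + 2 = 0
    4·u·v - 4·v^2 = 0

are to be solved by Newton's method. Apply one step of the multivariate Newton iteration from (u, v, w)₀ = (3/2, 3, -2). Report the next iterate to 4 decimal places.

(0.0682, 1.0455, 2.0455)

At (3/2, 3, -2): F = (-3.0000, 30.5000, -18.0000).
Jacobian J = [[-2, -w, -v - 2·w], [-4·u, 6·v + 2, 0], [4·v, 4·u - 8·v, 0]].
At the point, J = [[-2.0000, 2.0000, 1.0000], [-6.0000, 20.0000, 0.0000], [12.0000, -18.0000, 0.0000]] (det J = -132.0000).
Solving J·Δ = −F gives Δ = (-1.4318, -1.9545, 4.0455).
Then the next iterate is (u, v, w)₁ = (0.0682, 1.0455, 2.0455).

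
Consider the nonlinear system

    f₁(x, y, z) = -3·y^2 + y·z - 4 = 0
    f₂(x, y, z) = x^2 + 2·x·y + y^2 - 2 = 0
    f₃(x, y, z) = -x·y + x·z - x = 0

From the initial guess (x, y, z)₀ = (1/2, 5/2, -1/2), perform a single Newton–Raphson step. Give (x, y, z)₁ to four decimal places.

(0.4646, 1.3687, 2.0859)

At (1/2, 5/2, -1/2): F = (-24.0000, 7.0000, -2.0000).
Jacobian J = [[0, -6·y + z, y], [2·x + 2·y, 2·x + 2·y, 0], [-y + z - 1, -x, x]].
At the point, J = [[0.0000, -15.5000, 2.5000], [6.0000, 6.0000, 0.0000], [-4.0000, -0.5000, 0.5000]] (det J = 99.0000).
Solving J·Δ = −F gives Δ = (-0.0354, -1.1313, 2.5859).
Then the next iterate is (x, y, z)₁ = (0.4646, 1.3687, 2.0859).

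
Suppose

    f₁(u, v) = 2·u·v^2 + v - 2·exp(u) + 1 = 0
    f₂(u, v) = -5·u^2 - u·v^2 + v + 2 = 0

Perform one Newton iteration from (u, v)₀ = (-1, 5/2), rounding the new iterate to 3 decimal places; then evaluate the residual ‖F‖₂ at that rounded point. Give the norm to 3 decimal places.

At (-1, 5/2): F = (-9.73576, 5.750).
Jacobian J = [[2·v^2 - 2·exp(u), 4·u·v + 1], [-10·u - v^2, -2·u·v + 1]].
At the point, J = [[11.76424, -9.000], [3.750, 6.000]] (det J = 104.33545).
Solving J·Δ = −F gives Δ = (0.064, -0.998).
Then the next iterate is (u, v)₁ = (-0.936, 1.502).
Re-evaluating at (-0.936, 1.502): F = (-2.50563, 1.23314), so ‖F‖₂ = 2.793.

2.793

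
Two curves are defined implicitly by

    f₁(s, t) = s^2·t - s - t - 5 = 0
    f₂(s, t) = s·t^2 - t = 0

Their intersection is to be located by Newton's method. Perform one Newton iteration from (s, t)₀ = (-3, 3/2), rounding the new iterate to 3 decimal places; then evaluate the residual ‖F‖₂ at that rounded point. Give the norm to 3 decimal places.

At (-3, 3/2): F = (10.000, -8.250).
Jacobian J = [[2·s·t - 1, s^2 - 1], [t^2, 2·s·t - 1]].
At the point, J = [[-10.000, 8.000], [2.250, -10.000]] (det J = 82.000).
Solving J·Δ = −F gives Δ = (0.415, -0.732).
Then the next iterate is (s, t)₁ = (-2.585, 0.768).
Re-evaluating at (-2.585, 0.768): F = (1.94895, -2.29270), so ‖F‖₂ = 3.009.

3.009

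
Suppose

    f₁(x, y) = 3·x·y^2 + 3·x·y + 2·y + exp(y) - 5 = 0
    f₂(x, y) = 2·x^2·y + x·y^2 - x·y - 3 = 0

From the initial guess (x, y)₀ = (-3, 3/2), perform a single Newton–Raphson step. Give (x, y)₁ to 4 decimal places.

At (-3, 3/2): F = (-31.268311, 21.7500).
Jacobian J = [[3·y^2 + 3·y, 6·x·y + 3·x + exp(y) + 2], [4·x·y + y^2 - y, 2·x^2 + 2·x·y - x]].
At the point, J = [[11.2500, -29.518311], [-17.2500, 12.0000]] (det J = -374.190864).
Solving J·Δ = −F gives Δ = (0.7130, -0.7875).
Then the next iterate is (x, y)₁ = (-2.2870, 0.7125).

(-2.2870, 0.7125)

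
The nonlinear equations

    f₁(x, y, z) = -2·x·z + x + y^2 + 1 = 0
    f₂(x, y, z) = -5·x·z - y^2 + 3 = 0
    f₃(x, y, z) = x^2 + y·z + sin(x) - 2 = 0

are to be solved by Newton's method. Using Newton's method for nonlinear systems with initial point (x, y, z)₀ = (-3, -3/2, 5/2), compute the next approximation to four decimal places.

(-2.0888, -1.2950, 0.6683)

At (-3, -3/2, 5/2): F = (15.2500, 38.2500, 3.108880).
Jacobian J = [[-2·z + 1, 2·y, -2·x], [-5·z, -2·y, -5·x], [2·x + cos(x), z, y]].
At the point, J = [[-4.0000, -3.0000, 6.0000], [-12.5000, 3.0000, 15.0000], [-6.989992, 2.5000, -1.5000]] (det J = 477.119527).
Solving J·Δ = −F gives Δ = (0.9112, 0.2050, -1.8317).
Then the next iterate is (x, y, z)₁ = (-2.0888, -1.2950, 0.6683).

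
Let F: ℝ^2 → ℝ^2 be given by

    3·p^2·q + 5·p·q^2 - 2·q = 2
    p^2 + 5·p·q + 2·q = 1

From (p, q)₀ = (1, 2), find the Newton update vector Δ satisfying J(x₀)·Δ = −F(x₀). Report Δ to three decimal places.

(-5.500, 7.429)

At (1, 2): F = (20.000, 14.000).
Jacobian J = [[6·p·q + 5·q^2, 3·p^2 + 10·p·q - 2], [2·p + 5·q, 5·p + 2]].
At the point, J = [[32.000, 21.000], [12.000, 7.000]] (det J = -28.000).
Solving J·Δ = −F gives Δ = (-5.500, 7.429).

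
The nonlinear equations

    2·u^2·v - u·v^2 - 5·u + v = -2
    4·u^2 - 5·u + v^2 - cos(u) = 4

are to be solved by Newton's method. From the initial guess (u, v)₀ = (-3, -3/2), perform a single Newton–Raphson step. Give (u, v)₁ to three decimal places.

At (-3, -3/2): F = (-4.750, 50.23999).
Jacobian J = [[4·u·v - v^2 - 5, 2·u^2 - 2·u·v + 1], [8·u + sin(u) - 5, 2·v]].
At the point, J = [[10.750, 10.000], [-29.14112, -3.000]] (det J = 259.16120).
Solving J·Δ = −F gives Δ = (1.884, -1.550).
Then the next iterate is (u, v)₁ = (-1.116, -3.050).

(-1.116, -3.050)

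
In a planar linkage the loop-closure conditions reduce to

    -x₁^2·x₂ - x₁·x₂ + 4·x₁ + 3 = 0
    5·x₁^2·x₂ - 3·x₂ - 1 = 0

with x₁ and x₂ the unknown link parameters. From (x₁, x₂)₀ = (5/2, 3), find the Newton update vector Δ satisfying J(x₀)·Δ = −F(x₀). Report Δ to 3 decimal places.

(-1.375, 0.686)

At (5/2, 3): F = (-13.250, 83.750).
Jacobian J = [[-2·x₁·x₂ - x₂ + 4, -x₁^2 - x₁], [10·x₁·x₂, 5·x₁^2 - 3]].
At the point, J = [[-14.000, -8.750], [75.000, 28.250]] (det J = 260.750).
Solving J·Δ = −F gives Δ = (-1.375, 0.686).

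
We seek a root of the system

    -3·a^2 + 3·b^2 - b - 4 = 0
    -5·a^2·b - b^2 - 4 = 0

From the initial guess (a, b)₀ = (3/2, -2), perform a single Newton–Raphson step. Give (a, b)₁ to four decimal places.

(1.1377, -1.4992)

At (3/2, -2): F = (3.2500, 14.5000).
Jacobian J = [[-6·a, 6·b - 1], [-10·a·b, -5·a^2 - 2·b]].
At the point, J = [[-9.0000, -13.0000], [30.0000, -7.2500]] (det J = 455.2500).
Solving J·Δ = −F gives Δ = (-0.3623, 0.5008).
Then the next iterate is (a, b)₁ = (1.1377, -1.4992).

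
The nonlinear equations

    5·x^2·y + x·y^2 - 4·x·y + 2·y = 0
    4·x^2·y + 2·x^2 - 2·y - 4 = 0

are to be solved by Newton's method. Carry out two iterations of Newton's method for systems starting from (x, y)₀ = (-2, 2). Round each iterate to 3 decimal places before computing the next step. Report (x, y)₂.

At (-2, 2): F = (52.000, 32.000).
Jacobian J = [[10·x·y + y^2 - 4·y, 5·x^2 + 2·x·y - 4·x + 2], [8·x·y + 4·x, 4·x^2 - 2]].
At the point, J = [[-44.000, 22.000], [-40.000, 14.000]] (det J = 264.000).
Solving J·Δ = −F gives Δ = (-0.091, -2.545).
Then the next iterate is (x, y)₁ = (-2.091, -0.545).
Round to (-2.091, -0.545) and repeat: F = (-18.18393, -3.69701), J = [[13.87298, 34.50460], [0.75276, 15.48912]].
Δ = (0.816, 0.199), so (x, y)₂ = (-1.275, -0.346).

(-1.275, -0.346)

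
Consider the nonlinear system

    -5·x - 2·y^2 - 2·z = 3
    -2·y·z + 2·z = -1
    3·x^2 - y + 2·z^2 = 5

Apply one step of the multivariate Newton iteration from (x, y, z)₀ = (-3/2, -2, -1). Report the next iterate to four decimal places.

At (-3/2, -2, -1): F = (-1.5000, -5.0000, 5.7500).
Jacobian J = [[-5, -4·y, -2], [0, -2·z, -2·y + 2], [6·x, -1, 4·z]].
At the point, J = [[-5.0000, 8.0000, -2.0000], [0.0000, 2.0000, 6.0000], [-9.0000, -1.0000, -4.0000]] (det J = -458.0000).
Solving J·Δ = −F gives Δ = (0.2882, 0.5317, 0.6561).
Then the next iterate is (x, y, z)₁ = (-1.2118, -1.4683, -0.3439).

(-1.2118, -1.4683, -0.3439)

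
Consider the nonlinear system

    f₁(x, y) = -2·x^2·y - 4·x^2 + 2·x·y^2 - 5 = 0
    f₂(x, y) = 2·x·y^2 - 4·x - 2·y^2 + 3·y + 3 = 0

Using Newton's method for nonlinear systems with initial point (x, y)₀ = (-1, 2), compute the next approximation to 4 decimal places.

(-0.1066, 2.0441)

At (-1, 2): F = (-21.0000, -3.0000).
Jacobian J = [[-4·x·y - 8·x + 2·y^2, -2·x^2 + 4·x·y], [2·y^2 - 4, 4·x·y - 4·y + 3]].
At the point, J = [[24.0000, -10.0000], [4.0000, -13.0000]] (det J = -272.0000).
Solving J·Δ = −F gives Δ = (0.8934, 0.0441).
Then the next iterate is (x, y)₁ = (-0.1066, 2.0441).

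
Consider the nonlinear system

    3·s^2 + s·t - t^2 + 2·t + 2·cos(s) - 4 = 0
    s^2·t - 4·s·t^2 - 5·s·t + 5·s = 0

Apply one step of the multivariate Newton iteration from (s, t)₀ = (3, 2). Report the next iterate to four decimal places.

(1.6606, 1.3899)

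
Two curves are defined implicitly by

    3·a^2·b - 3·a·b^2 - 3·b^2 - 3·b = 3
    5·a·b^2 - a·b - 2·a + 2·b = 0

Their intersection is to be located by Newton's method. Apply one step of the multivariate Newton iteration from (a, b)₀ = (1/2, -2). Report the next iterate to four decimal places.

(0.7824, -0.6296)

At (1/2, -2): F = (-16.5000, 6.0000).
Jacobian J = [[6·a·b - 3·b^2, 3·a^2 - 6·a·b - 6·b - 3], [5·b^2 - b - 2, 10·a·b - a + 2]].
At the point, J = [[-18.0000, 15.7500], [20.0000, -8.5000]] (det J = -162.0000).
Solving J·Δ = −F gives Δ = (0.2824, 1.3704).
Then the next iterate is (a, b)₁ = (0.7824, -0.6296).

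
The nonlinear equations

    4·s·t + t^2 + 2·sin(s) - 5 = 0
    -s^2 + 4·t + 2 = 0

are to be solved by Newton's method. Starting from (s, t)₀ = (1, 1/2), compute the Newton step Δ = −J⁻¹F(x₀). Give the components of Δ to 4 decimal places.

(0.8632, -0.3184)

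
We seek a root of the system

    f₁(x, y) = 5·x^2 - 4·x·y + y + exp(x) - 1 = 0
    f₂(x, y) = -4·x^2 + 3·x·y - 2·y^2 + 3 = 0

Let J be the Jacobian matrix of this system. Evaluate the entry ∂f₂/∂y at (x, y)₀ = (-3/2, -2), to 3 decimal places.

3.500

∂f₂/∂y = 3·x - 4·y.
At (-3/2, -2) this is 3.500.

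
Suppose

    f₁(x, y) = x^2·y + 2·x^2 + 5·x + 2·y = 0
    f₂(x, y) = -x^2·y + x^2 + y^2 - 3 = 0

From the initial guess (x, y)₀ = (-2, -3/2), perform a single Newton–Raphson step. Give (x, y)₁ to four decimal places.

(-2.5513, 0.6090)

At (-2, -3/2): F = (-11.0000, 9.2500).
Jacobian J = [[2·x·y + 4·x + 5, x^2 + 2], [-2·x·y + 2·x, -x^2 + 2·y]].
At the point, J = [[3.0000, 6.0000], [-10.0000, -7.0000]] (det J = 39.0000).
Solving J·Δ = −F gives Δ = (-0.5513, 2.1090).
Then the next iterate is (x, y)₁ = (-2.5513, 0.6090).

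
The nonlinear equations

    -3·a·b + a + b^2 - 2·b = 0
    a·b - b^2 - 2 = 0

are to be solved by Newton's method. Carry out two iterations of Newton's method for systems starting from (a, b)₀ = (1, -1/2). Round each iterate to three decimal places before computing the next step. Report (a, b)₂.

At (1, -1/2): F = (3.750, -2.750).
Jacobian J = [[-3·b + 1, -3·a + 2·b - 2], [b, a - 2·b]].
At the point, J = [[2.500, -6.000], [-0.500, 2.000]] (det J = 2.000).
Solving J·Δ = −F gives Δ = (4.500, 2.500).
Then the next iterate is (a, b)₁ = (5.500, 2.000).
Round to (5.500, 2.000) and repeat: F = (-27.500, 5.000), J = [[-5.000, -14.500], [2.000, 1.500]].
Δ = (-1.453, -1.395), so (a, b)₂ = (4.047, 0.605).

(4.047, 0.605)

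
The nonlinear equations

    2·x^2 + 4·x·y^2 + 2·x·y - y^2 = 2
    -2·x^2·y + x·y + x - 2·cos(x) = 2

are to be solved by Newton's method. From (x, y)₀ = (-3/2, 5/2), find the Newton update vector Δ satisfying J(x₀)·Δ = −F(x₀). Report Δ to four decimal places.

(0.8607, -0.7393)

At (-3/2, 5/2): F = (-48.7500, -18.641474).
Jacobian J = [[4·x + 4·y^2 + 2·y, 8·x·y + 2·x - 2·y], [-4·x·y + y + 2·sin(x) + 1, -2·x^2 + x]].
At the point, J = [[24.0000, -38.0000], [16.505010, -6.0000]] (det J = 483.190381).
Solving J·Δ = −F gives Δ = (0.8607, -0.7393).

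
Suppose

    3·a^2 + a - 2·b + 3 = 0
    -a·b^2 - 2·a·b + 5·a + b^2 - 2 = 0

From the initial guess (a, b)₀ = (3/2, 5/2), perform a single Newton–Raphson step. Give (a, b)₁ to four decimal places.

(0.8389, 2.3194)

At (3/2, 5/2): F = (6.2500, -5.1250).
Jacobian J = [[6·a + 1, -2], [-b^2 - 2·b + 5, -2·a·b - 2·a + 2·b]].
At the point, J = [[10.0000, -2.0000], [-6.2500, -5.5000]] (det J = -67.5000).
Solving J·Δ = −F gives Δ = (-0.6611, -0.1806).
Then the next iterate is (a, b)₁ = (0.8389, 2.3194).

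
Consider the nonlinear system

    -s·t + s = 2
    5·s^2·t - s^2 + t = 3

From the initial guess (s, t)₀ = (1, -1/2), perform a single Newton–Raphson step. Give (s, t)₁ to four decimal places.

At (1, -1/2): F = (-0.5000, -7.0000).
Jacobian J = [[-t + 1, -s], [10·s·t - 2·s, 5·s^2 + 1]].
At the point, J = [[1.5000, -1.0000], [-7.0000, 6.0000]] (det J = 2.0000).
Solving J·Δ = −F gives Δ = (5.0000, 7.0000).
Then the next iterate is (s, t)₁ = (6.0000, 6.5000).

(6.0000, 6.5000)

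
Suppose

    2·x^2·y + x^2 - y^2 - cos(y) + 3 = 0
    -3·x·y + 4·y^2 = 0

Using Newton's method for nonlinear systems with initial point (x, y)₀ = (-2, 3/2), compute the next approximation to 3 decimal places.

(-1.263, 0.684)

At (-2, 3/2): F = (16.67926, 18.000).
Jacobian J = [[4·x·y + 2·x, 2·x^2 - 2·y + sin(y)], [-3·y, -3·x + 8·y]].
At the point, J = [[-16.000, 5.99749], [-4.500, 18.000]] (det J = -261.01127).
Solving J·Δ = −F gives Δ = (0.737, -0.816).
Then the next iterate is (x, y)₁ = (-1.263, 0.684).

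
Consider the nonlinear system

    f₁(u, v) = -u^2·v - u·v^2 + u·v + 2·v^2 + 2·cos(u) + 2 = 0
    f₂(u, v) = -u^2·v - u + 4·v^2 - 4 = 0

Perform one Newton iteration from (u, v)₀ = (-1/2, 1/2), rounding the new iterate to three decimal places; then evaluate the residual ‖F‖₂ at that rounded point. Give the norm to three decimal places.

At (-1/2, 1/2): F = (4.00517, -2.625).
Jacobian J = [[-2·u·v - v^2 + v - 2·sin(u), -u^2 - 2·u·v + u + 4·v], [-2·u·v - 1, -u^2 + 8·v]].
At the point, J = [[1.70885, 1.750], [-0.500, 3.750]] (det J = 7.28319).
Solving J·Δ = −F gives Δ = (-2.693, 0.341).
Then the next iterate is (u, v)₁ = (-3.193, 0.841).
Re-evaluating at (-3.193, 0.841): F = (-7.58397, -6.55208), so ‖F‖₂ = 10.022.

10.022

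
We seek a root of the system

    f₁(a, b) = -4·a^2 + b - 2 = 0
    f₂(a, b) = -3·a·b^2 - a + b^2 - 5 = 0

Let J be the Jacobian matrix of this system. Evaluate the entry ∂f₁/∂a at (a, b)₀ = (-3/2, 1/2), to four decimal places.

12.0000

∂f₁/∂a = -8·a.
At (-3/2, 1/2) this is 12.0000.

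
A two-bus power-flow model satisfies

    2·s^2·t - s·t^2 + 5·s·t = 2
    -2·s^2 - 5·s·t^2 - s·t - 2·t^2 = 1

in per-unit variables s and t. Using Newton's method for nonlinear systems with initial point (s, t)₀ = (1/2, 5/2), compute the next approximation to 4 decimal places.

(0.3373, 1.4105)

At (1/2, 5/2): F = (2.3750, -30.8750).
Jacobian J = [[4·s·t - t^2 + 5·t, 2·s^2 - 2·s·t + 5·s], [-4·s - 5·t^2 - t, -10·s·t - s - 4·t]].
At the point, J = [[11.2500, 0.5000], [-35.7500, -23.0000]] (det J = -240.8750).
Solving J·Δ = −F gives Δ = (-0.1627, -1.0895).
Then the next iterate is (s, t)₁ = (0.3373, 1.4105).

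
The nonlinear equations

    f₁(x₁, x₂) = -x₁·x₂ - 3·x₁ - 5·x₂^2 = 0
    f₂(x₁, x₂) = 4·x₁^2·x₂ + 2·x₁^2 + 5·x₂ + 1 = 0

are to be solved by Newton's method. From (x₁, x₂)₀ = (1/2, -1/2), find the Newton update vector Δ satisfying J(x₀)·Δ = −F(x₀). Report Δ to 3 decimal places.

(-0.550, 0.250)

At (1/2, -1/2): F = (-2.500, -1.500).
Jacobian J = [[-x₂ - 3, -x₁ - 10·x₂], [8·x₁·x₂ + 4·x₁, 4·x₁^2 + 5]].
At the point, J = [[-2.500, 4.500], [0.000, 6.000]] (det J = -15.000).
Solving J·Δ = −F gives Δ = (-0.550, 0.250).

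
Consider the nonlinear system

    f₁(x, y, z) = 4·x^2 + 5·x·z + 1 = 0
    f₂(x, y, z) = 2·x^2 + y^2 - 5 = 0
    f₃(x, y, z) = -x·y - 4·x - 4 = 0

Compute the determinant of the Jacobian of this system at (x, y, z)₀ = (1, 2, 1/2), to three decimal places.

100.000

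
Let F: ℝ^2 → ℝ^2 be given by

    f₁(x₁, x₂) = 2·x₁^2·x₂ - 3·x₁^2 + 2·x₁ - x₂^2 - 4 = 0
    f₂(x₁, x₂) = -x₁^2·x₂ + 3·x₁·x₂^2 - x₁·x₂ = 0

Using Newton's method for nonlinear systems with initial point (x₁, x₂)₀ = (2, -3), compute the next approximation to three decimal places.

At (2, -3): F = (-45.000, 72.000).
Jacobian J = [[4·x₁·x₂ - 6·x₁ + 2, 2·x₁^2 - 2·x₂], [-2·x₁·x₂ + 3·x₂^2 - x₂, -x₁^2 + 6·x₁·x₂ - x₁]].
At the point, J = [[-34.000, 14.000], [42.000, -42.000]] (det J = 840.000).
Solving J·Δ = −F gives Δ = (-1.050, 0.664).
Then the next iterate is (x₁, x₂)₁ = (0.950, -2.336).

(0.950, -2.336)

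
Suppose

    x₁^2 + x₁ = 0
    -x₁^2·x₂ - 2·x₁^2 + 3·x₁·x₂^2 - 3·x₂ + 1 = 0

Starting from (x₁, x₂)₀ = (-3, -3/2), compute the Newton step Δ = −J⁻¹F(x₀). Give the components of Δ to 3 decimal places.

(1.200, 0.503)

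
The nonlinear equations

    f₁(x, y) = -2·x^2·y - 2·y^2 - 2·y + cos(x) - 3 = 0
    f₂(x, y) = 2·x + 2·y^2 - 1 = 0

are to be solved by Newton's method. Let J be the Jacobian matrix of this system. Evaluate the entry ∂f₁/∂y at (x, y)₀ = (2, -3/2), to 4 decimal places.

-4.0000

∂f₁/∂y = -2·x^2 - 4·y - 2.
At (2, -3/2) this is -4.0000.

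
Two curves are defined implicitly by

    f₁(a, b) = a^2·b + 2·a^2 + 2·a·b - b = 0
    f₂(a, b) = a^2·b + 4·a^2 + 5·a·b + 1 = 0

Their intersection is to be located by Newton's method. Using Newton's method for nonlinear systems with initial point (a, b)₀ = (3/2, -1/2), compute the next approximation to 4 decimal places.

At (3/2, -1/2): F = (2.3750, 5.1250).
Jacobian J = [[2·a·b + 4·a + 2·b, a^2 + 2·a - 1], [2·a·b + 8·a + 5·b, a^2 + 5·a]].
At the point, J = [[3.5000, 4.2500], [8.0000, 9.7500]] (det J = 0.1250).
Solving J·Δ = −F gives Δ = (-11.0000, 8.5000).
Then the next iterate is (a, b)₁ = (-9.5000, 8.0000).

(-9.5000, 8.0000)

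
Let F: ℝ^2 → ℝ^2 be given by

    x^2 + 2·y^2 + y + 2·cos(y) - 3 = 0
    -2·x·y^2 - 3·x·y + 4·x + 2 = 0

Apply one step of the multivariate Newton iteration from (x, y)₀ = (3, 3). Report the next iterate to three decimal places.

(15.165, -4.706)

At (3, 3): F = (25.02002, -67.000).
Jacobian J = [[2·x, 4·y - 2·sin(y) + 1], [-2·y^2 - 3·y + 4, -4·x·y - 3·x]].
At the point, J = [[6.000, 12.71776], [-23.000, -45.000]] (det J = 22.50848).
Solving J·Δ = −F gives Δ = (12.165, -7.706).
Then the next iterate is (x, y)₁ = (15.165, -4.706).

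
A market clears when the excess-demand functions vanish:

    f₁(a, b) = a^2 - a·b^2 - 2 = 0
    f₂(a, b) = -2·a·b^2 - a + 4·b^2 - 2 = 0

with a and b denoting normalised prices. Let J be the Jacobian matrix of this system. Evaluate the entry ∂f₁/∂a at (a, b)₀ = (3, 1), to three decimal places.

∂f₁/∂a = 2·a - b^2.
At (3, 1) this is 5.000.

5.000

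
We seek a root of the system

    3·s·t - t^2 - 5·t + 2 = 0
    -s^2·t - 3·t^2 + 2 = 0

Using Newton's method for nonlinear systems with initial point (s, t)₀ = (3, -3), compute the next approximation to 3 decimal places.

At (3, -3): F = (-19.000, 2.000).
Jacobian J = [[3·t, 3·s - 2·t - 5], [-2·s·t, -s^2 - 6·t]].
At the point, J = [[-9.000, 10.000], [18.000, 9.000]] (det J = -261.000).
Solving J·Δ = −F gives Δ = (-0.732, 1.241).
Then the next iterate is (s, t)₁ = (2.268, -1.759).

(2.268, -1.759)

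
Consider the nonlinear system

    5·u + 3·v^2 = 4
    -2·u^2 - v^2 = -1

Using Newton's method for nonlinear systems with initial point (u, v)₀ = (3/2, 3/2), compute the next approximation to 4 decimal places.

(0.9615, 0.6603)

At (3/2, 3/2): F = (10.2500, -5.7500).
Jacobian J = [[5, 6·v], [-4·u, -2·v]].
At the point, J = [[5.0000, 9.0000], [-6.0000, -3.0000]] (det J = 39.0000).
Solving J·Δ = −F gives Δ = (-0.5385, -0.8397).
Then the next iterate is (u, v)₁ = (0.9615, 0.6603).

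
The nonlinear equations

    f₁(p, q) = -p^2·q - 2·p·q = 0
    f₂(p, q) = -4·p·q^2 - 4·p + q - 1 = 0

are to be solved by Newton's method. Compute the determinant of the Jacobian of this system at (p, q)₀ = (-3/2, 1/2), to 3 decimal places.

7.250

J = [[-2·p·q - 2·q, -p^2 - 2·p], [-4·q^2 - 4, -8·p·q + 1]].
At the point, J = [[0.500, 0.750], [-5.000, 7.000]].
det J = 7.250.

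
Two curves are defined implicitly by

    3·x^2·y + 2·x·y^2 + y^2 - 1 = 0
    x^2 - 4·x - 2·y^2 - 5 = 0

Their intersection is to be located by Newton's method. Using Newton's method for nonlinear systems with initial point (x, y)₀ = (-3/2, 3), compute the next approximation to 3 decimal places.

At (-3/2, 3): F = (1.250, -14.750).
Jacobian J = [[6·x·y + 2·y^2, 3·x^2 + 4·x·y + 2·y], [2·x - 4, -4·y]].
At the point, J = [[-9.000, -5.250], [-7.000, -12.000]] (det J = 71.250).
Solving J·Δ = −F gives Δ = (1.297, -1.986).
Then the next iterate is (x, y)₁ = (-0.203, 1.014).

(-0.203, 1.014)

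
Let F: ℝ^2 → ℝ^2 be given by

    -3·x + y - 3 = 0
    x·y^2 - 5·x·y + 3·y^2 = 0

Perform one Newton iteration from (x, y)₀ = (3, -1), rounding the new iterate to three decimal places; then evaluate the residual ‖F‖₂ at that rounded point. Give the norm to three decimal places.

6.096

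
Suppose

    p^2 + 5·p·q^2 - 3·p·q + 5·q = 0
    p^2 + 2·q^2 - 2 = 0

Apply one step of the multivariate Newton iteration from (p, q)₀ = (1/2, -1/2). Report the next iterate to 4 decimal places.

(0.8529, -0.9485)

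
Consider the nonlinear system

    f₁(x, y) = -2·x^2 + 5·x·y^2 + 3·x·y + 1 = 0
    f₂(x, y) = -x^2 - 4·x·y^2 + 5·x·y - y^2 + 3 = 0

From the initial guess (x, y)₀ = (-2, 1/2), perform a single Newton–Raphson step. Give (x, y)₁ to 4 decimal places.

(-1.4529, 0.0863)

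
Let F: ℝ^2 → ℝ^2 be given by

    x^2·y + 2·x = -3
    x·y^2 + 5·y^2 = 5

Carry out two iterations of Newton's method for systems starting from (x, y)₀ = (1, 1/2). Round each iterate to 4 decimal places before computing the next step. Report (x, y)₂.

At (1, 1/2): F = (5.5000, -3.5000).
Jacobian J = [[2·x·y + 2, x^2], [y^2, 2·x·y + 10·y]].
At the point, J = [[3.0000, 1.0000], [0.2500, 6.0000]] (det J = 17.7500).
Solving J·Δ = −F gives Δ = (-2.0563, 0.6690).
Then the next iterate is (x, y)₁ = (-1.0563, 1.1690).
Round to (-1.0563, 1.1690) and repeat: F = (2.191735, 0.389307), J = [[-0.469629, 1.115770], [1.366561, 9.220371]].
Δ = (3.3774, -0.5428), so (x, y)₂ = (2.3211, 0.6262).

(2.3211, 0.6262)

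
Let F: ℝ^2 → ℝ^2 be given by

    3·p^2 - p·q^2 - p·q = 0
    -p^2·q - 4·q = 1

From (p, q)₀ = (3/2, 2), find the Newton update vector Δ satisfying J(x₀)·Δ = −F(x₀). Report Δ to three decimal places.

(-1.368, -0.847)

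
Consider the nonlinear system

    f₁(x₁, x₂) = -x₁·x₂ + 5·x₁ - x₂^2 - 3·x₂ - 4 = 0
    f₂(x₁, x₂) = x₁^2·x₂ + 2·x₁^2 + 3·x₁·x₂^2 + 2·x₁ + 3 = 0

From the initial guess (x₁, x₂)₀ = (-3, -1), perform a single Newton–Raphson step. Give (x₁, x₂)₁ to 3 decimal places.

(0.256, -0.768)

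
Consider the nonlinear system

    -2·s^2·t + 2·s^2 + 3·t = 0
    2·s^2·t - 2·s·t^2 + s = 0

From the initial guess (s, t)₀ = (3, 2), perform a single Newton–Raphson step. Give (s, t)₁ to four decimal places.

(2.0917, 1.9266)

At (3, 2): F = (-12.0000, 15.0000).
Jacobian J = [[-4·s·t + 4·s, -2·s^2 + 3], [4·s·t - 2·t^2 + 1, 2·s^2 - 4·s·t]].
At the point, J = [[-12.0000, -15.0000], [17.0000, -6.0000]] (det J = 327.0000).
Solving J·Δ = −F gives Δ = (-0.9083, -0.0734).
Then the next iterate is (s, t)₁ = (2.0917, 1.9266).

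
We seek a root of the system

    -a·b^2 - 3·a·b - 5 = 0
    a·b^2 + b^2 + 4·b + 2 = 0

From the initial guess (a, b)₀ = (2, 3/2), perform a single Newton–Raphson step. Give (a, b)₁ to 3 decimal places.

(0.955, 0.546)

At (2, 3/2): F = (-18.500, 14.750).
Jacobian J = [[-b^2 - 3·b, -2·a·b - 3·a], [b^2, 2·a·b + 2·b + 4]].
At the point, J = [[-6.750, -12.000], [2.250, 13.000]] (det J = -60.750).
Solving J·Δ = −F gives Δ = (-1.045, -0.954).
Then the next iterate is (a, b)₁ = (0.955, 0.546).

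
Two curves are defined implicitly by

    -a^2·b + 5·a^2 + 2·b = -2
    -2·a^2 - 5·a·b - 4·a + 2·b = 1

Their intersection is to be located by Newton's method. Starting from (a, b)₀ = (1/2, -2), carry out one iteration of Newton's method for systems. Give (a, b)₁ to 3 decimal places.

(0.929, -3.571)

At (1/2, -2): F = (-0.250, -2.500).
Jacobian J = [[-2·a·b + 10·a, -a^2 + 2], [-4·a - 5·b - 4, -5·a + 2]].
At the point, J = [[7.000, 1.750], [4.000, -0.500]] (det J = -10.500).
Solving J·Δ = −F gives Δ = (0.429, -1.571).
Then the next iterate is (a, b)₁ = (0.929, -3.571).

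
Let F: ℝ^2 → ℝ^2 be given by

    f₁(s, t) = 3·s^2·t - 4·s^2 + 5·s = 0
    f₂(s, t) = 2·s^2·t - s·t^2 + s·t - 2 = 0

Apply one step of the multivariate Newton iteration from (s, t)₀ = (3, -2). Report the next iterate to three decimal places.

(2.042, -1.174)

At (3, -2): F = (-75.000, -56.000).
Jacobian J = [[6·s·t - 8·s + 5, 3·s^2], [4·s·t - t^2 + t, 2·s^2 - 2·s·t + s]].
At the point, J = [[-55.000, 27.000], [-30.000, 33.000]] (det J = -1005.000).
Solving J·Δ = −F gives Δ = (-0.958, 0.826).
Then the next iterate is (s, t)₁ = (2.042, -1.174).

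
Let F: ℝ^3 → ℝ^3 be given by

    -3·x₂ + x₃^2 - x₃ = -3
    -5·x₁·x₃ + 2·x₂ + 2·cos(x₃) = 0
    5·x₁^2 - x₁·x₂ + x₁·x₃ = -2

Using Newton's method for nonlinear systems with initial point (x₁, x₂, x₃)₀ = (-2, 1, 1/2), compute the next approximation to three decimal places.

(-0.825, 0.917, -0.125)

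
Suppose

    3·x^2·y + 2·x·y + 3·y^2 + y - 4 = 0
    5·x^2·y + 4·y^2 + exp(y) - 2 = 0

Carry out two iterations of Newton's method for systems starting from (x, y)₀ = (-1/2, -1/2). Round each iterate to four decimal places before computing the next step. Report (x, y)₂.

At (-1/2, -1/2): F = (-3.6250, -1.018469).
Jacobian J = [[6·x·y + 2·y, 3·x^2 + 2·x + 6·y + 1], [10·x·y, 5·x^2 + 8·y + exp(y)]].
At the point, J = [[0.5000, -2.2500], [2.5000, -2.143469]] (det J = 4.553265).
Solving J·Δ = −F gives Δ = (-1.2032, -1.8785).
Then the next iterate is (x, y)₁ = (-1.7032, -2.3785).
Round to (-1.7032, -2.3785) and repeat: F = (-2.003893, -13.777099), J = [[19.549367, -7.974729], [40.510612, -4.430859]].
Δ = (0.4271, 0.7958), so (x, y)₂ = (-1.2761, -1.5827).

(-1.2761, -1.5827)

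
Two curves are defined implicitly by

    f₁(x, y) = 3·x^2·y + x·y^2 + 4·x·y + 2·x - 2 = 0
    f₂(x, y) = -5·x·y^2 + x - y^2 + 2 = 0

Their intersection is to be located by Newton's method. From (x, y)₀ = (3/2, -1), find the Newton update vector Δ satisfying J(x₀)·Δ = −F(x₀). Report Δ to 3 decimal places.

At (3/2, -1): F = (-10.250, -5.000).
Jacobian J = [[6·x·y + y^2 + 4·y + 2, 3·x^2 + 2·x·y + 4·x], [-5·y^2 + 1, -10·x·y - 2·y]].
At the point, J = [[-10.000, 9.750], [-4.000, 17.000]] (det J = -131.000).
Solving J·Δ = −F gives Δ = (-0.958, 0.069).

(-0.958, 0.069)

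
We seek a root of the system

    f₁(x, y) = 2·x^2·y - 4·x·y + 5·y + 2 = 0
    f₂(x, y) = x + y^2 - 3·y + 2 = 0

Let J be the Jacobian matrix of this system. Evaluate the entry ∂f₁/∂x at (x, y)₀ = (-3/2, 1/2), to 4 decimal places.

∂f₁/∂x = 4·x·y - 4·y.
At (-3/2, 1/2) this is -5.0000.

-5.0000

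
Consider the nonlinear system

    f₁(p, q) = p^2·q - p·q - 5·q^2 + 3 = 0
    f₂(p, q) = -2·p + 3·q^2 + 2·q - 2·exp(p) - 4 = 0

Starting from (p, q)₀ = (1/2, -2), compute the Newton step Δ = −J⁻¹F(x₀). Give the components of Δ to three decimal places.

At (1/2, -2): F = (-16.500, -0.29744).
Jacobian J = [[2·p·q - q, p^2 - p - 10·q], [-2·exp(p) - 2, 6·q + 2]].
At the point, J = [[0.000, 19.750], [-5.29744, -10.000]] (det J = 104.62449).
Solving J·Δ = −F gives Δ = (-1.633, 0.835).

(-1.633, 0.835)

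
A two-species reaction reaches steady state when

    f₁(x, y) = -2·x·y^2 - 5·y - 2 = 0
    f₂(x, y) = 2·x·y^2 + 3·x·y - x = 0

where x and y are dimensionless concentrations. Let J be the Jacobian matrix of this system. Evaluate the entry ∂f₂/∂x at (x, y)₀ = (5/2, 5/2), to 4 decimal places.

∂f₂/∂x = 2·y^2 + 3·y - 1.
At (5/2, 5/2) this is 19.0000.

19.0000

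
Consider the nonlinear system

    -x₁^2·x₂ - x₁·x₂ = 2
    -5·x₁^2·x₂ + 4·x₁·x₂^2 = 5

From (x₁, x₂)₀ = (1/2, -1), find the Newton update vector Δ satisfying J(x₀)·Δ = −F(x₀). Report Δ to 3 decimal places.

(1.400, 2.067)

At (1/2, -1): F = (-1.250, -1.750).
Jacobian J = [[-2·x₁·x₂ - x₂, -x₁^2 - x₁], [-10·x₁·x₂ + 4·x₂^2, -5·x₁^2 + 8·x₁·x₂]].
At the point, J = [[2.000, -0.750], [9.000, -5.250]] (det J = -3.750).
Solving J·Δ = −F gives Δ = (1.400, 2.067).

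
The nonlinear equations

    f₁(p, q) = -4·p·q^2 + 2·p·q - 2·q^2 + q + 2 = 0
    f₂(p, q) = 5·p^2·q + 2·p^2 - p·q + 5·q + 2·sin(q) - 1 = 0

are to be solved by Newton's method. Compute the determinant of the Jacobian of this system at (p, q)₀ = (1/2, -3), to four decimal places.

J = [[-4·q^2 + 2·q, -8·p·q + 2·p - 4·q + 1], [10·p·q + 4·p - q, 5·p^2 - p + 2·cos(q) + 5]].
At the point, J = [[-42.0000, 26.0000], [-10.0000, 3.770015]].
det J = 101.6594.

101.6594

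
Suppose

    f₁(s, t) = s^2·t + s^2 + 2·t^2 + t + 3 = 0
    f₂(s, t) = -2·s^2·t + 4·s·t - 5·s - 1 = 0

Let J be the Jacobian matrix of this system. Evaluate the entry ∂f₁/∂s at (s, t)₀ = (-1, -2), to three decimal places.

2.000

∂f₁/∂s = 2·s·t + 2·s.
At (-1, -2) this is 2.000.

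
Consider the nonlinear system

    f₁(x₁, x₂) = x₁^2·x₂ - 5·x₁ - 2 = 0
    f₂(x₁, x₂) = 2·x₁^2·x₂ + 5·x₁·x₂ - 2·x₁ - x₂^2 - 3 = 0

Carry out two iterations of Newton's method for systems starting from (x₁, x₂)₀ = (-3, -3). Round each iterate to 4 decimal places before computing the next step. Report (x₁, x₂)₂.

(-2.4004, -1.7609)

At (-3, -3): F = (-14.0000, -15.0000).
Jacobian J = [[2·x₁·x₂ - 5, x₁^2], [4·x₁·x₂ + 5·x₂ - 2, 2·x₁^2 + 5·x₁ - 2·x₂]].
At the point, J = [[13.0000, 9.0000], [19.0000, 9.0000]] (det J = -54.0000).
Solving J·Δ = −F gives Δ = (0.1667, 1.3148).
Then the next iterate is (x₁, x₂)₁ = (-2.8333, -1.6852).
Round to (-2.8333, -1.6852) and repeat: F = (-1.361593, -3.356099), J = [[4.549354, 8.027589], [8.672709, 5.259078]].
Δ = (0.4329, -0.0757), so (x₁, x₂)₂ = (-2.4004, -1.7609).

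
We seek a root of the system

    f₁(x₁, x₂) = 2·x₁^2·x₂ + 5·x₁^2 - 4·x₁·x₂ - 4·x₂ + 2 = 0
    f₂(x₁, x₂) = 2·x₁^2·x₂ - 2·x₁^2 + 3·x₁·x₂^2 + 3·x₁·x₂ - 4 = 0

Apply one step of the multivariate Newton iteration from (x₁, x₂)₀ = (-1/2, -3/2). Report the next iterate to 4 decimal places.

(-0.8894, 1.1281)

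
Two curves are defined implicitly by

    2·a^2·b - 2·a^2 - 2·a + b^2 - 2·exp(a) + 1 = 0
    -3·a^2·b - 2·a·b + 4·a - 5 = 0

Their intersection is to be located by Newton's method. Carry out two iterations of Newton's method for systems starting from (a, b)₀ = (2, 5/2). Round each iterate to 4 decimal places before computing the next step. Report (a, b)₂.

At (2, 5/2): F = (0.471888, -37.0000).
Jacobian J = [[4·a·b - 4·a - 2·exp(a) - 2, 2·a^2 + 2·b], [-6·a·b - 2·b + 4, -3·a^2 - 2·a]].
At the point, J = [[-4.778112, 13.0000], [-31.0000, -16.0000]] (det J = 479.449795).
Solving J·Δ = −F gives Δ = (-0.9875, -0.3992).
Then the next iterate is (a, b)₁ = (1.0125, 2.1008).
Round to (1.0125, 2.1008) and repeat: F = (0.140397, -11.665065), J = [[-3.046707, 6.251912], [-12.963960, -5.100469]].
Δ = (-0.7476, -0.3868), so (a, b)₂ = (0.2649, 1.7140).

(0.2649, 1.7140)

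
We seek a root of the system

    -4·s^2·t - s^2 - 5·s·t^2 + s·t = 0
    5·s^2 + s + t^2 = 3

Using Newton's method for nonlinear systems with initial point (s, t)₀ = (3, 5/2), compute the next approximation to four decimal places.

At (3, 5/2): F = (-185.2500, 51.2500).
Jacobian J = [[-8·s·t - 2·s - 5·t^2 + t, -4·s^2 - 10·s·t + s], [10·s + 1, 2·t]].
At the point, J = [[-94.7500, -108.0000], [31.0000, 5.0000]] (det J = 2874.2500).
Solving J·Δ = −F gives Δ = (-1.6035, -0.3085).
Then the next iterate is (s, t)₁ = (1.3965, 2.1915).

(1.3965, 2.1915)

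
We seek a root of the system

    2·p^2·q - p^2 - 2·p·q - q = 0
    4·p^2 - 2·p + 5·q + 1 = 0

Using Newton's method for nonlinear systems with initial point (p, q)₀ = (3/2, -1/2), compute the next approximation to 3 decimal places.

(1.008, -0.417)

At (3/2, -1/2): F = (-2.500, 4.500).
Jacobian J = [[4·p·q - 2·p - 2·q, 2·p^2 - 2·p - 1], [8·p - 2, 5]].
At the point, J = [[-5.000, 0.500], [10.000, 5.000]] (det J = -30.000).
Solving J·Δ = −F gives Δ = (-0.492, 0.083).
Then the next iterate is (p, q)₁ = (1.008, -0.417).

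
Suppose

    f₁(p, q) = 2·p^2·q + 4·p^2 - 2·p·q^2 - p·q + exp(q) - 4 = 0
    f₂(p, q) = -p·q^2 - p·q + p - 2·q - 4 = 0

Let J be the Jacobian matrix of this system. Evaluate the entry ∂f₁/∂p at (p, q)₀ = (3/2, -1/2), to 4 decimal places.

9.0000

∂f₁/∂p = 4·p·q + 8·p - 2·q^2 - q.
At (3/2, -1/2) this is 9.0000.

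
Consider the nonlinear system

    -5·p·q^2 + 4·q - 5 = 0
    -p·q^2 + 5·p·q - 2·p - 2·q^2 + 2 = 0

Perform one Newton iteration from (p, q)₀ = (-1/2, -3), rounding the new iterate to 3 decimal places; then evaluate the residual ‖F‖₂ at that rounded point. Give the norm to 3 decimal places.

At (-1/2, -3): F = (5.500, -3.000).
Jacobian J = [[-5·q^2, -10·p·q + 4], [-q^2 + 5·q - 2, -2·p·q + 5·p - 4·q]].
At the point, J = [[-45.000, -11.000], [-26.000, 6.500]] (det J = -578.500).
Solving J·Δ = −F gives Δ = (0.005, 0.481).
Then the next iterate is (p, q)₁ = (-0.495, -2.519).
Re-evaluating at (-0.495, -2.519): F = (0.62877, -0.32524), so ‖F‖₂ = 0.708.

0.708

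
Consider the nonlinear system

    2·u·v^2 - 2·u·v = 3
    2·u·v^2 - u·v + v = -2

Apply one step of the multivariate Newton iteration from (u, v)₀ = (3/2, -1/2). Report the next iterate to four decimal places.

(-26.0000, -7.5000)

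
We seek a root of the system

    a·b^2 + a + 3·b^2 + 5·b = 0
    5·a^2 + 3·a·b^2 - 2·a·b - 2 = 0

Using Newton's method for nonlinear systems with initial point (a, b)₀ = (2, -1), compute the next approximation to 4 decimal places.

(0.8387, -1.0645)

At (2, -1): F = (2.0000, 28.0000).
Jacobian J = [[b^2 + 1, 2·a·b + 6·b + 5], [10·a + 3·b^2 - 2·b, 6·a·b - 2·a]].
At the point, J = [[2.0000, -5.0000], [25.0000, -16.0000]] (det J = 93.0000).
Solving J·Δ = −F gives Δ = (-1.1613, -0.0645).
Then the next iterate is (a, b)₁ = (0.8387, -1.0645).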